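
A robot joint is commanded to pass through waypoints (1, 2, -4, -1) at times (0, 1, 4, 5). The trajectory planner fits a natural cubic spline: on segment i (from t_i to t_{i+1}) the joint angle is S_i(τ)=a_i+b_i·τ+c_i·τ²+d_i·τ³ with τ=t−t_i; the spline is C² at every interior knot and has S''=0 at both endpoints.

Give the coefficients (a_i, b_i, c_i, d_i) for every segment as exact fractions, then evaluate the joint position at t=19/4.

  seg 0: a=1 b=94/55 c=0 d=-39/55
  seg 1: a=2 b=-23/55 c=-117/55 d=8/15
  seg 2: a=-4 b=67/55 c=147/55 d=-49/55
S(19/4) = -1379/704

Δ: Δ0=1, Δ1=-2, Δ2=3
row 1: diag=8, rhs=-18; c'=3/8, d'=-9/4
row 2: denom=8−3·3/8=55/8; d'=(30−3·-9/4)/(55/8)=294/55
back: M2=294/55
back: M1=-9/4−3/8·294/55=-234/55
M: M0=0, M1=-234/55, M2=294/55, M3=0
seg 0: a=1, c=M0/2=0, d=(M1−M0)/(6·1)=-39/55, b=Δ0−h0·(2M0+M1)/6=94/55
seg 1: a=2, c=M1/2=-117/55, d=(M2−M1)/(6·3)=8/15, b=Δ1−h1·(2M1+M2)/6=-23/55
seg 2: a=-4, c=M2/2=147/55, d=(M3−M2)/(6·1)=-49/55, b=Δ2−h2·(2M2+M3)/6=67/55
t_q=19/4 → seg 2, τ=3/4; S=-4+67/55·τ+147/55·τ²+-49/55·τ³=-1379/704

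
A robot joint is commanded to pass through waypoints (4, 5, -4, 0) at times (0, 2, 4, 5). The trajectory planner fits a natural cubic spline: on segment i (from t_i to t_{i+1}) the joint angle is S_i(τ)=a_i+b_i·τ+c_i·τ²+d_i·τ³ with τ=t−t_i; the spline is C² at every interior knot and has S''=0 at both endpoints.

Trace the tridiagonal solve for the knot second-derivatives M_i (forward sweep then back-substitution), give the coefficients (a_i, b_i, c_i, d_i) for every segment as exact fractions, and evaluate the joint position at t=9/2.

  seg 0: a=4 b=29/11 c=0 d=-47/88
  seg 1: a=5 b=-83/22 c=-141/44 d=125/88
  seg 2: a=-4 b=5/11 c=117/22 d=-39/22
S(9/2) = -469/176

Δ: Δ0=1/2, Δ1=-9/2, Δ2=4
row 1: diag=8, rhs=-30; c'=1/4, d'=-15/4
row 2: denom=6−2·1/4=11/2; d'=(51−2·-15/4)/(11/2)=117/11
back: M2=117/11
back: M1=-15/4−1/4·117/11=-141/22
M: M0=0, M1=-141/22, M2=117/11, M3=0
seg 0: a=4, c=M0/2=0, d=(M1−M0)/(6·2)=-47/88, b=Δ0−h0·(2M0+M1)/6=29/11
seg 1: a=5, c=M1/2=-141/44, d=(M2−M1)/(6·2)=125/88, b=Δ1−h1·(2M1+M2)/6=-83/22
seg 2: a=-4, c=M2/2=117/22, d=(M3−M2)/(6·1)=-39/22, b=Δ2−h2·(2M2+M3)/6=5/11
t_q=9/2 → seg 2, τ=1/2; S=-4+5/11·τ+117/22·τ²+-39/22·τ³=-469/176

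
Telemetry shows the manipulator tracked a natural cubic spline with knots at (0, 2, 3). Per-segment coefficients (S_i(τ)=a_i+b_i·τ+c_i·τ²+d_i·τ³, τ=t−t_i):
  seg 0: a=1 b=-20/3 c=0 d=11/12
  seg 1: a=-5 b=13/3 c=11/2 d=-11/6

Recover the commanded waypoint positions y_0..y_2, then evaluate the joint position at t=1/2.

y_0 = S_0(0) = a_0 = 1
y_1 = S_1(0) = a_1 = -5
y_2 = S_1(1) = 3
t_q=1/2 is in segment 0 (τ=1/2); S_0(τ)=-71/32

y_0=1 y_1=-5 y_2=3
S(1/2) = -71/32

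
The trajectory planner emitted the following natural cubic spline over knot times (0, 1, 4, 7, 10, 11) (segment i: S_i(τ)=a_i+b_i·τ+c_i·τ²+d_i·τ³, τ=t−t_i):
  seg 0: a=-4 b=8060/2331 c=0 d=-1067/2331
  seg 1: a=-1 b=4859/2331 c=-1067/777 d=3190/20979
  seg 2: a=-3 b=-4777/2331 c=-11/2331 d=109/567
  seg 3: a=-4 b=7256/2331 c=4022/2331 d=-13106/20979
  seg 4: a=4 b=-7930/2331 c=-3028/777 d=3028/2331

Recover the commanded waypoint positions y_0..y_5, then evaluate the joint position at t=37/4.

y_0 = S_0(0) = a_0 = -4
y_1 = S_1(0) = a_1 = -1
y_2 = S_2(0) = a_2 = -3
y_3 = S_3(0) = a_3 = -4
y_4 = S_4(0) = a_4 = 4
y_5 = S_4(1) = -2
t_q=37/4 is in segment 3 (τ=9/4); S_3(τ)=38315/8288

y_0=-4 y_1=-1 y_2=-3 y_3=-4 y_4=4 y_5=-2
S(37/4) = 38315/8288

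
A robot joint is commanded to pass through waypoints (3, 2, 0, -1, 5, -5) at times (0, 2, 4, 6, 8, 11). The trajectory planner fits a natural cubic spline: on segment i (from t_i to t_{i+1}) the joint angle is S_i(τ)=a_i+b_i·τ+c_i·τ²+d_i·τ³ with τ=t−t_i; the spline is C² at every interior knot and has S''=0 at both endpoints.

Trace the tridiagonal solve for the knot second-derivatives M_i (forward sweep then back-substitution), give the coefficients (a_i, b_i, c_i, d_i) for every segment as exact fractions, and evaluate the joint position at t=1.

Δ: Δ0=-1/2, Δ1=-1, Δ2=-1/2, Δ3=3, Δ4=-10/3
row 1: diag=8, rhs=-3; c'=1/4, d'=-3/8
row 2: denom=8−2·1/4=15/2; d'=(3−2·-3/8)/(15/2)=1/2
row 3: denom=8−2·4/15=112/15; d'=(21−2·1/2)/(112/15)=75/28
row 4: denom=10−2·15/56=265/28; d'=(-38−2·75/28)/(265/28)=-1214/265
back: M4=-1214/265
back: M3=75/28−15/56·-1214/265=207/53
back: M2=1/2−4/15·207/53=-287/530
back: M1=-3/8−1/4·-287/530=-127/530
M: M0=0, M1=-127/530, M2=-287/530, M3=207/53, M4=-1214/265, M5=0
seg 0: a=3, c=M0/2=0, d=(M1−M0)/(6·2)=-127/6360, b=Δ0−h0·(2M0+M1)/6=-334/795
seg 1: a=2, c=M1/2=-127/1060, d=(M2−M1)/(6·2)=-4/159, b=Δ1−h1·(2M1+M2)/6=-1049/1590
seg 2: a=0, c=M2/2=-287/1060, d=(M3−M2)/(6·2)=2357/6360, b=Δ2−h2·(2M2+M3)/6=-2291/1590
seg 3: a=-1, c=M3/2=207/106, d=(M4−M3)/(6·2)=-2249/3180, b=Δ3−h3·(2M3+M4)/6=1529/795
seg 4: a=5, c=M4/2=-607/265, d=(M5−M4)/(6·3)=607/2385, b=Δ4−h4·(2M4+M5)/6=992/795
t_q=1 → seg 0, τ=1; S=3+-334/795·τ+0·τ²+-127/6360·τ³=5427/2120

  seg 0: a=3 b=-334/795 c=0 d=-127/6360
  seg 1: a=2 b=-1049/1590 c=-127/1060 d=-4/159
  seg 2: a=0 b=-2291/1590 c=-287/1060 d=2357/6360
  seg 3: a=-1 b=1529/795 c=207/106 d=-2249/3180
  seg 4: a=5 b=992/795 c=-607/265 d=607/2385
S(1) = 5427/2120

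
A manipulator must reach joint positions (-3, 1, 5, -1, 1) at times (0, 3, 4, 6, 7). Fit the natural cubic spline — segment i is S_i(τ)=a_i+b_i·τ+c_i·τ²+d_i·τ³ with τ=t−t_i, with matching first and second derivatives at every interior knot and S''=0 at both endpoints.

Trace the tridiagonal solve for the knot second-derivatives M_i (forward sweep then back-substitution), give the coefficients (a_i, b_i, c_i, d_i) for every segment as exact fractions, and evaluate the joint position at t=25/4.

Δ: Δ0=4/3, Δ1=4, Δ2=-3, Δ3=2
row 1: diag=8, rhs=16; c'=1/8, d'=2
row 2: denom=6−1·1/8=47/8; d'=(-42−1·2)/(47/8)=-352/47
row 3: denom=6−2·16/47=250/47; d'=(30−2·-352/47)/(250/47)=1057/125
back: M3=1057/125
back: M2=-352/47−16/47·1057/125=-1296/125
back: M1=2−1/8·-1296/125=412/125
M: M0=0, M1=412/125, M2=-1296/125, M3=1057/125, M4=0
seg 0: a=-3, c=M0/2=0, d=(M1−M0)/(6·3)=206/1125, b=Δ0−h0·(2M0+M1)/6=-118/375
seg 1: a=1, c=M1/2=206/125, d=(M2−M1)/(6·1)=-854/375, b=Δ1−h1·(2M1+M2)/6=1736/375
seg 2: a=5, c=M2/2=-648/125, d=(M3−M2)/(6·2)=2353/1500, b=Δ2−h2·(2M2+M3)/6=82/75
seg 3: a=-1, c=M3/2=1057/250, d=(M4−M3)/(6·1)=-1057/750, b=Δ3−h3·(2M3+M4)/6=-307/375
t_q=25/4 → seg 3, τ=1/4; S=-1+-307/375·τ+1057/250·τ²+-1057/750·τ³=-15399/16000

  seg 0: a=-3 b=-118/375 c=0 d=206/1125
  seg 1: a=1 b=1736/375 c=206/125 d=-854/375
  seg 2: a=5 b=82/75 c=-648/125 d=2353/1500
  seg 3: a=-1 b=-307/375 c=1057/250 d=-1057/750
S(25/4) = -15399/16000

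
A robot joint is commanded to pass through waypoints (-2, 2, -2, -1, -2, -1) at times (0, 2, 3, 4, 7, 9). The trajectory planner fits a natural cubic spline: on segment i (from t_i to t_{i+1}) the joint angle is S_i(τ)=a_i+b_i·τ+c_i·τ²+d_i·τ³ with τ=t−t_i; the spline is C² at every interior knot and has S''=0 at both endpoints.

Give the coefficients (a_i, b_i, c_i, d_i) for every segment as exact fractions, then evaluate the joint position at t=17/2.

  seg 0: a=-2 b=1957/429 c=0 d=-1099/1716
  seg 1: a=2 b=-1340/429 c=-1099/286 d=2545/858
  seg 2: a=-2 b=-149/78 c=723/143 d=-1841/858
  seg 3: a=-1 b=757/429 c=-395/286 d=5/22
  seg 4: a=-2 b=-331/858 c=95/143 d=-95/858
S(17/2) = -3335/2288

Δ: Δ0=2, Δ1=-4, Δ2=1, Δ3=-1/3, Δ4=1/2
row 1: diag=6, rhs=-36; c'=1/6, d'=-6
row 2: denom=4−1·1/6=23/6; d'=(30−1·-6)/(23/6)=216/23
row 3: denom=8−1·6/23=178/23; d'=(-8−1·216/23)/(178/23)=-200/89
row 4: denom=10−3·69/178=1573/178; d'=(5−3·-200/89)/(1573/178)=190/143
back: M4=190/143
back: M3=-200/89−69/178·190/143=-395/143
back: M2=216/23−6/23·-395/143=1446/143
back: M1=-6−1/6·1446/143=-1099/143
M: M0=0, M1=-1099/143, M2=1446/143, M3=-395/143, M4=190/143, M5=0
seg 0: a=-2, c=M0/2=0, d=(M1−M0)/(6·2)=-1099/1716, b=Δ0−h0·(2M0+M1)/6=1957/429
seg 1: a=2, c=M1/2=-1099/286, d=(M2−M1)/(6·1)=2545/858, b=Δ1−h1·(2M1+M2)/6=-1340/429
seg 2: a=-2, c=M2/2=723/143, d=(M3−M2)/(6·1)=-1841/858, b=Δ2−h2·(2M2+M3)/6=-149/78
seg 3: a=-1, c=M3/2=-395/286, d=(M4−M3)/(6·3)=5/22, b=Δ3−h3·(2M3+M4)/6=757/429
seg 4: a=-2, c=M4/2=95/143, d=(M5−M4)/(6·2)=-95/858, b=Δ4−h4·(2M4+M5)/6=-331/858
t_q=17/2 → seg 4, τ=3/2; S=-2+-331/858·τ+95/143·τ²+-95/858·τ³=-3335/2288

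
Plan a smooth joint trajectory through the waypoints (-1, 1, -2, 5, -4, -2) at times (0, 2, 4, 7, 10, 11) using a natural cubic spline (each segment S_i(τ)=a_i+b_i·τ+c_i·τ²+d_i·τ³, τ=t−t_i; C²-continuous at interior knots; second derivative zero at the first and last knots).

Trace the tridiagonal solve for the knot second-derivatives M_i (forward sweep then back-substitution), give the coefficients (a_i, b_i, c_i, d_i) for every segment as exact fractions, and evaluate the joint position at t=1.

  seg 0: a=-1 b=3013/1509 c=0 d=-376/1509
  seg 1: a=1 b=-1499/1509 c=-752/503 d=7495/12072
  seg 2: a=-2 b=1439/3018 c=4487/2012 d=-29177/54324
  seg 3: a=5 b=-3887/6036 c=-3929/1509 d=32927/54324
  seg 4: a=-4 b=299/3018 c=5737/2012 d=-5737/6036
S(1) = 376/503

Δ: Δ0=1, Δ1=-3/2, Δ2=7/3, Δ3=-3, Δ4=2
row 1: diag=8, rhs=-15; c'=1/4, d'=-15/8
row 2: denom=10−2·1/4=19/2; d'=(23−2·-15/8)/(19/2)=107/38
row 3: denom=12−3·6/19=210/19; d'=(-32−3·107/38)/(210/19)=-1537/420
row 4: denom=8−3·19/70=503/70; d'=(30−3·-1537/420)/(503/70)=5737/1006
back: M4=5737/1006
back: M3=-1537/420−19/70·5737/1006=-7858/1509
back: M2=107/38−6/19·-7858/1509=4487/1006
back: M1=-15/8−1/4·4487/1006=-1504/503
M: M0=0, M1=-1504/503, M2=4487/1006, M3=-7858/1509, M4=5737/1006, M5=0
seg 0: a=-1, c=M0/2=0, d=(M1−M0)/(6·2)=-376/1509, b=Δ0−h0·(2M0+M1)/6=3013/1509
seg 1: a=1, c=M1/2=-752/503, d=(M2−M1)/(6·2)=7495/12072, b=Δ1−h1·(2M1+M2)/6=-1499/1509
seg 2: a=-2, c=M2/2=4487/2012, d=(M3−M2)/(6·3)=-29177/54324, b=Δ2−h2·(2M2+M3)/6=1439/3018
seg 3: a=5, c=M3/2=-3929/1509, d=(M4−M3)/(6·3)=32927/54324, b=Δ3−h3·(2M3+M4)/6=-3887/6036
seg 4: a=-4, c=M4/2=5737/2012, d=(M5−M4)/(6·1)=-5737/6036, b=Δ4−h4·(2M4+M5)/6=299/3018
t_q=1 → seg 0, τ=1; S=-1+3013/1509·τ+0·τ²+-376/1509·τ³=376/503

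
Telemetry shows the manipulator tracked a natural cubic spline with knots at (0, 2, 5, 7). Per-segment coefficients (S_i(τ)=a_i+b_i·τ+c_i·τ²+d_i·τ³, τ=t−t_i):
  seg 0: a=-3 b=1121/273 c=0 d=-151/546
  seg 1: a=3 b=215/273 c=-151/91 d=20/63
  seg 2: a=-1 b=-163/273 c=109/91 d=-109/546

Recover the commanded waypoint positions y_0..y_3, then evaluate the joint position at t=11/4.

y_0=-3 y_1=3 y_2=-1 y_3=1
S(11/4) = 254/91

y_0 = S_0(0) = a_0 = -3
y_1 = S_1(0) = a_1 = 3
y_2 = S_2(0) = a_2 = -1
y_3 = S_2(2) = 1
t_q=11/4 is in segment 1 (τ=3/4); S_1(τ)=254/91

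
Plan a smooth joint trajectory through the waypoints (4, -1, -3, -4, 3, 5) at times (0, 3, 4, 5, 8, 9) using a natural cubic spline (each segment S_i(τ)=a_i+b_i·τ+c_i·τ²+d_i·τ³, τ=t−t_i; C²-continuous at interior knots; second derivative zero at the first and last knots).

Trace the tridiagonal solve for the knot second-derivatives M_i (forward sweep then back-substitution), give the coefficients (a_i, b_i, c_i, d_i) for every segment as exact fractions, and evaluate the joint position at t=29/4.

Δ: Δ0=-5/3, Δ1=-2, Δ2=-1, Δ3=7/3, Δ4=2
row 1: diag=8, rhs=-2; c'=1/8, d'=-1/4
row 2: denom=4−1·1/8=31/8; d'=(6−1·-1/4)/(31/8)=50/31
row 3: denom=8−1·8/31=240/31; d'=(20−1·50/31)/(240/31)=19/8
row 4: denom=8−3·31/80=547/80; d'=(-2−3·19/8)/(547/80)=-730/547
back: M4=-730/547
back: M3=19/8−31/80·-730/547=1582/547
back: M2=50/31−8/31·1582/547=474/547
back: M1=-1/4−1/8·474/547=-196/547
M: M0=0, M1=-196/547, M2=474/547, M3=1582/547, M4=-730/547, M5=0
seg 0: a=4, c=M0/2=0, d=(M1−M0)/(6·3)=-98/4923, b=Δ0−h0·(2M0+M1)/6=-2441/1641
seg 1: a=-1, c=M1/2=-98/547, d=(M2−M1)/(6·1)=335/1641, b=Δ1−h1·(2M1+M2)/6=-3323/1641
seg 2: a=-3, c=M2/2=237/547, d=(M3−M2)/(6·1)=554/1641, b=Δ2−h2·(2M2+M3)/6=-2906/1641
seg 3: a=-4, c=M3/2=791/547, d=(M4−M3)/(6·3)=-1156/4923, b=Δ3−h3·(2M3+M4)/6=178/1641
seg 4: a=3, c=M4/2=-365/547, d=(M5−M4)/(6·1)=365/1641, b=Δ4−h4·(2M4+M5)/6=4012/1641
t_q=29/4 → seg 3, τ=9/4; S=-4+178/1641·τ+791/547·τ²+-1156/4923·τ³=3895/4376

  seg 0: a=4 b=-2441/1641 c=0 d=-98/4923
  seg 1: a=-1 b=-3323/1641 c=-98/547 d=335/1641
  seg 2: a=-3 b=-2906/1641 c=237/547 d=554/1641
  seg 3: a=-4 b=178/1641 c=791/547 d=-1156/4923
  seg 4: a=3 b=4012/1641 c=-365/547 d=365/1641
S(29/4) = 3895/4376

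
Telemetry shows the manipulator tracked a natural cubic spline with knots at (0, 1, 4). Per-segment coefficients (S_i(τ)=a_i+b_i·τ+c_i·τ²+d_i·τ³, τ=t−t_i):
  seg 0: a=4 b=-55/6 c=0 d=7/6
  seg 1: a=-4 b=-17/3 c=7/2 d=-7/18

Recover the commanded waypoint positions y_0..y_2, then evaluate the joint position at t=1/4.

y_0=4 y_1=-4 y_2=0
S(1/4) = 221/128

y_0 = S_0(0) = a_0 = 4
y_1 = S_1(0) = a_1 = -4
y_2 = S_1(3) = 0
t_q=1/4 is in segment 0 (τ=1/4); S_0(τ)=221/128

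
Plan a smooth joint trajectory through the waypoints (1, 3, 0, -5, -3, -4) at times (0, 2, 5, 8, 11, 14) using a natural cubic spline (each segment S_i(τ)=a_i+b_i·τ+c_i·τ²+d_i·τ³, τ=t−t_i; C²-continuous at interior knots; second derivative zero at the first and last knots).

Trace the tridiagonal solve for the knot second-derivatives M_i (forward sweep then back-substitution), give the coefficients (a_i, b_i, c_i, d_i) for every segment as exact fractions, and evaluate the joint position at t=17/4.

  seg 0: a=1 b=419/309 c=0 d=-55/618
  seg 1: a=3 b=89/309 c=-55/103 d=97/2781
  seg 2: a=0 b=-610/309 c=-68/309 d=299/2781
  seg 3: a=-5 b=-121/309 c=77/103 d=-122/927
  seg 4: a=-3 b=167/309 c=-45/103 d=5/103
S(17/4) = 8847/6592

Δ: Δ0=1, Δ1=-1, Δ2=-5/3, Δ3=2/3, Δ4=-1/3
row 1: diag=10, rhs=-12; c'=3/10, d'=-6/5
row 2: denom=12−3·3/10=111/10; d'=(-4−3·-6/5)/(111/10)=-4/111
row 3: denom=12−3·10/37=414/37; d'=(14−3·-4/111)/(414/37)=29/23
row 4: denom=12−3·37/138=515/46; d'=(-6−3·29/23)/(515/46)=-90/103
back: M4=-90/103
back: M3=29/23−37/138·-90/103=154/103
back: M2=-4/111−10/37·154/103=-136/309
back: M1=-6/5−3/10·-136/309=-110/103
M: M0=0, M1=-110/103, M2=-136/309, M3=154/103, M4=-90/103, M5=0
seg 0: a=1, c=M0/2=0, d=(M1−M0)/(6·2)=-55/618, b=Δ0−h0·(2M0+M1)/6=419/309
seg 1: a=3, c=M1/2=-55/103, d=(M2−M1)/(6·3)=97/2781, b=Δ1−h1·(2M1+M2)/6=89/309
seg 2: a=0, c=M2/2=-68/309, d=(M3−M2)/(6·3)=299/2781, b=Δ2−h2·(2M2+M3)/6=-610/309
seg 3: a=-5, c=M3/2=77/103, d=(M4−M3)/(6·3)=-122/927, b=Δ3−h3·(2M3+M4)/6=-121/309
seg 4: a=-3, c=M4/2=-45/103, d=(M5−M4)/(6·3)=5/103, b=Δ4−h4·(2M4+M5)/6=167/309
t_q=17/4 → seg 1, τ=9/4; S=3+89/309·τ+-55/103·τ²+97/2781·τ³=8847/6592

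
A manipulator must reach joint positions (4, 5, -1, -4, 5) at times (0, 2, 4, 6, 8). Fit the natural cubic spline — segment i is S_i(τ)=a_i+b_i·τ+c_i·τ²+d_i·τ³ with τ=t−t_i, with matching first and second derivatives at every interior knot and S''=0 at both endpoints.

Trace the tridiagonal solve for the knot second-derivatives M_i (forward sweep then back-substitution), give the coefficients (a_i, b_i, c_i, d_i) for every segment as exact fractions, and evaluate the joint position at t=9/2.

Δ: Δ0=1/2, Δ1=-3, Δ2=-3/2, Δ3=9/2
row 1: diag=8, rhs=-21; c'=1/4, d'=-21/8
row 2: denom=8−2·1/4=15/2; d'=(9−2·-21/8)/(15/2)=19/10
row 3: denom=8−2·4/15=112/15; d'=(36−2·19/10)/(112/15)=69/16
back: M3=69/16
back: M2=19/10−4/15·69/16=3/4
back: M1=-21/8−1/4·3/4=-45/16
M: M0=0, M1=-45/16, M2=3/4, M3=69/16, M4=0
seg 0: a=4, c=M0/2=0, d=(M1−M0)/(6·2)=-15/64, b=Δ0−h0·(2M0+M1)/6=23/16
seg 1: a=5, c=M1/2=-45/32, d=(M2−M1)/(6·2)=19/64, b=Δ1−h1·(2M1+M2)/6=-11/8
seg 2: a=-1, c=M2/2=3/8, d=(M3−M2)/(6·2)=19/64, b=Δ2−h2·(2M2+M3)/6=-55/16
seg 3: a=-4, c=M3/2=69/32, d=(M4−M3)/(6·2)=-23/64, b=Δ3−h3·(2M3+M4)/6=13/8
t_q=9/2 → seg 2, τ=1/2; S=-1+-55/16·τ+3/8·τ²+19/64·τ³=-1325/512

  seg 0: a=4 b=23/16 c=0 d=-15/64
  seg 1: a=5 b=-11/8 c=-45/32 d=19/64
  seg 2: a=-1 b=-55/16 c=3/8 d=19/64
  seg 3: a=-4 b=13/8 c=69/32 d=-23/64
S(9/2) = -1325/512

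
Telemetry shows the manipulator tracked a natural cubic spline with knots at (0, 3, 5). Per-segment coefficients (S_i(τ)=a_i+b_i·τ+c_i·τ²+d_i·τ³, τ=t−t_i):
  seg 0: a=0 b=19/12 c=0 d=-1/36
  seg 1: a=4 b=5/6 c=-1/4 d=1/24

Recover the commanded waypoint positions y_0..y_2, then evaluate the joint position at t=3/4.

y_0=0 y_1=4 y_2=5
S(3/4) = 301/256

y_0 = S_0(0) = a_0 = 0
y_1 = S_1(0) = a_1 = 4
y_2 = S_1(2) = 5
t_q=3/4 is in segment 0 (τ=3/4); S_0(τ)=301/256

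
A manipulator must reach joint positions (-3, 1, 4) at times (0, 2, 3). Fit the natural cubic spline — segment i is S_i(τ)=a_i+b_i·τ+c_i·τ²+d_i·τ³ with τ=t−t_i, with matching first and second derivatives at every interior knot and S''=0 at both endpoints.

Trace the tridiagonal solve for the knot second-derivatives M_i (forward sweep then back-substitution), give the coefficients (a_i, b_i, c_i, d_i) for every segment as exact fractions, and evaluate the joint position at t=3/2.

Δ: Δ0=2, Δ1=3
row 1: diag=6, rhs=6; c'=1/6, d'=1
back: M1=1
M: M0=0, M1=1, M2=0
seg 0: a=-3, c=M0/2=0, d=(M1−M0)/(6·2)=1/12, b=Δ0−h0·(2M0+M1)/6=5/3
seg 1: a=1, c=M1/2=1/2, d=(M2−M1)/(6·1)=-1/6, b=Δ1−h1·(2M1+M2)/6=8/3
t_q=3/2 → seg 0, τ=3/2; S=-3+5/3·τ+0·τ²+1/12·τ³=-7/32

  seg 0: a=-3 b=5/3 c=0 d=1/12
  seg 1: a=1 b=8/3 c=1/2 d=-1/6
S(3/2) = -7/32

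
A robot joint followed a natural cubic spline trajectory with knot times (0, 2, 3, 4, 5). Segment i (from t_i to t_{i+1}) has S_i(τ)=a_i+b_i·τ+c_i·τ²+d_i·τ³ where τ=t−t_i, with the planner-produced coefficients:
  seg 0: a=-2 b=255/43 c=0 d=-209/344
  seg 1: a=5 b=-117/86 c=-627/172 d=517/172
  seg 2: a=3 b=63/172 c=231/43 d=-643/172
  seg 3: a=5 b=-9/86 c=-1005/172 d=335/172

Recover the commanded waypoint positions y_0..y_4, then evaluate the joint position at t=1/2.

y_0=-2 y_1=5 y_2=3 y_3=5 y_4=1
S(1/2) = 2447/2752

y_0 = S_0(0) = a_0 = -2
y_1 = S_1(0) = a_1 = 5
y_2 = S_2(0) = a_2 = 3
y_3 = S_3(0) = a_3 = 5
y_4 = S_3(1) = 1
t_q=1/2 is in segment 0 (τ=1/2); S_0(τ)=2447/2752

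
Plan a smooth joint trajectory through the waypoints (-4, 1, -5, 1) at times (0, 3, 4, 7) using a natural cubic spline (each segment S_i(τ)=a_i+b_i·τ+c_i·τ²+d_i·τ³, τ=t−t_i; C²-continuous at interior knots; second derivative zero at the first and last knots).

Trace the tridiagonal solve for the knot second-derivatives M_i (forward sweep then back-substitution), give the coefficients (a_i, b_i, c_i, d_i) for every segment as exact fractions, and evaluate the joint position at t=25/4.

Δ: Δ0=5/3, Δ1=-6, Δ2=2
row 1: diag=8, rhs=-46; c'=1/8, d'=-23/4
row 2: denom=8−1·1/8=63/8; d'=(48−1·-23/4)/(63/8)=430/63
back: M2=430/63
back: M1=-23/4−1/8·430/63=-416/63
M: M0=0, M1=-416/63, M2=430/63, M3=0
seg 0: a=-4, c=M0/2=0, d=(M1−M0)/(6·3)=-208/567, b=Δ0−h0·(2M0+M1)/6=313/63
seg 1: a=1, c=M1/2=-208/63, d=(M2−M1)/(6·1)=47/21, b=Δ1−h1·(2M1+M2)/6=-311/63
seg 2: a=-5, c=M2/2=215/63, d=(M3−M2)/(6·3)=-215/567, b=Δ2−h2·(2M2+M3)/6=-304/63
t_q=25/4 → seg 2, τ=9/4; S=-5+-304/63·τ+215/63·τ²+-215/567·τ³=-1299/448

  seg 0: a=-4 b=313/63 c=0 d=-208/567
  seg 1: a=1 b=-311/63 c=-208/63 d=47/21
  seg 2: a=-5 b=-304/63 c=215/63 d=-215/567
S(25/4) = -1299/448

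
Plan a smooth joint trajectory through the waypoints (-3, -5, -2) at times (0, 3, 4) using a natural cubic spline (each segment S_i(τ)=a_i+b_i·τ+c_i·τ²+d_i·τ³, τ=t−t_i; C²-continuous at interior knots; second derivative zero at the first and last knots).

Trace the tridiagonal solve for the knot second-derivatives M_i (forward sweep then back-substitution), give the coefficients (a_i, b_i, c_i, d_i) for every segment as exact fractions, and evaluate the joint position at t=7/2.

Δ: Δ0=-2/3, Δ1=3
row 1: diag=8, rhs=22; c'=1/8, d'=11/4
back: M1=11/4
M: M0=0, M1=11/4, M2=0
seg 0: a=-3, c=M0/2=0, d=(M1−M0)/(6·3)=11/72, b=Δ0−h0·(2M0+M1)/6=-49/24
seg 1: a=-5, c=M1/2=11/8, d=(M2−M1)/(6·1)=-11/24, b=Δ1−h1·(2M1+M2)/6=25/12
t_q=7/2 → seg 1, τ=1/2; S=-5+25/12·τ+11/8·τ²+-11/24·τ³=-235/64

  seg 0: a=-3 b=-49/24 c=0 d=11/72
  seg 1: a=-5 b=25/12 c=11/8 d=-11/24
S(7/2) = -235/64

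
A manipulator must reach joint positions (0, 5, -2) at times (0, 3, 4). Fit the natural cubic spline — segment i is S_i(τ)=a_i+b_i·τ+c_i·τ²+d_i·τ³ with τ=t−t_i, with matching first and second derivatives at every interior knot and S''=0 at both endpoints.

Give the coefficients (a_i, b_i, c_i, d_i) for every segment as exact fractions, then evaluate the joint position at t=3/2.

  seg 0: a=0 b=59/12 c=0 d=-13/36
  seg 1: a=5 b=-29/6 c=-13/4 d=13/12
S(3/2) = 197/32

Δ: Δ0=5/3, Δ1=-7
row 1: diag=8, rhs=-52; c'=1/8, d'=-13/2
back: M1=-13/2
M: M0=0, M1=-13/2, M2=0
seg 0: a=0, c=M0/2=0, d=(M1−M0)/(6·3)=-13/36, b=Δ0−h0·(2M0+M1)/6=59/12
seg 1: a=5, c=M1/2=-13/4, d=(M2−M1)/(6·1)=13/12, b=Δ1−h1·(2M1+M2)/6=-29/6
t_q=3/2 → seg 0, τ=3/2; S=0+59/12·τ+0·τ²+-13/36·τ³=197/32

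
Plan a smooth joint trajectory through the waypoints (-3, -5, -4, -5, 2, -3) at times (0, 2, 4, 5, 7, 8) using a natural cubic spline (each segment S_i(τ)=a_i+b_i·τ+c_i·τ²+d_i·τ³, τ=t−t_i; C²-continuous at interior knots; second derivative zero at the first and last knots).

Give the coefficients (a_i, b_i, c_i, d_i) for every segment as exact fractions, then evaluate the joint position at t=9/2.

Δ: Δ0=-1, Δ1=1/2, Δ2=-1, Δ3=7/2, Δ4=-5
row 1: diag=8, rhs=9; c'=1/4, d'=9/8
row 2: denom=6−2·1/4=11/2; d'=(-9−2·9/8)/(11/2)=-45/22
row 3: denom=6−1·2/11=64/11; d'=(27−1·-45/22)/(64/11)=639/128
row 4: denom=6−2·11/32=85/16; d'=(-51−2·639/128)/(85/16)=-3903/340
back: M4=-3903/340
back: M3=639/128−11/32·-3903/340=3039/340
back: M2=-45/22−2/11·3039/340=-312/85
back: M1=9/8−1/4·-312/85=1389/680
M: M0=0, M1=1389/680, M2=-312/85, M3=3039/340, M4=-3903/340, M5=0
seg 0: a=-3, c=M0/2=0, d=(M1−M0)/(6·2)=463/2720, b=Δ0−h0·(2M0+M1)/6=-1143/680
seg 1: a=-5, c=M1/2=1389/1360, d=(M2−M1)/(6·2)=-259/544, b=Δ1−h1·(2M1+M2)/6=123/340
seg 2: a=-4, c=M2/2=-156/85, d=(M3−M2)/(6·1)=1429/680, b=Δ2−h2·(2M2+M3)/6=-861/680
seg 3: a=-5, c=M3/2=3039/680, d=(M4−M3)/(6·2)=-1157/680, b=Δ3−h3·(2M3+M4)/6=93/68
seg 4: a=2, c=M4/2=-3903/680, d=(M5−M4)/(6·1)=1301/680, b=Δ4−h4·(2M4+M5)/6=-399/340
t_q=9/2 → seg 2, τ=1/2; S=-4+-861/680·τ+-156/85·τ²+1429/680·τ³=-26271/5440

  seg 0: a=-3 b=-1143/680 c=0 d=463/2720
  seg 1: a=-5 b=123/340 c=1389/1360 d=-259/544
  seg 2: a=-4 b=-861/680 c=-156/85 d=1429/680
  seg 3: a=-5 b=93/68 c=3039/680 d=-1157/680
  seg 4: a=2 b=-399/340 c=-3903/680 d=1301/680
S(9/2) = -26271/5440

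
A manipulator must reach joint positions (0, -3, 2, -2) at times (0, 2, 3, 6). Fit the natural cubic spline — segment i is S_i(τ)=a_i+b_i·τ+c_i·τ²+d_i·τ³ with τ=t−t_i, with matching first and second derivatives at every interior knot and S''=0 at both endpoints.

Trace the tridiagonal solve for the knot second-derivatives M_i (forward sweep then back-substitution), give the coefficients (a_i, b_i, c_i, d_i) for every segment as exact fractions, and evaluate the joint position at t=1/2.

  seg 0: a=0 b=-1123/282 c=0 d=175/282
  seg 1: a=-3 b=977/282 c=175/47 d=-617/282
  seg 2: a=2 b=613/141 c=-267/94 d=89/282
S(1/2) = -1439/752

Δ: Δ0=-3/2, Δ1=5, Δ2=-4/3
row 1: diag=6, rhs=39; c'=1/6, d'=13/2
row 2: denom=8−1·1/6=47/6; d'=(-38−1·13/2)/(47/6)=-267/47
back: M2=-267/47
back: M1=13/2−1/6·-267/47=350/47
M: M0=0, M1=350/47, M2=-267/47, M3=0
seg 0: a=0, c=M0/2=0, d=(M1−M0)/(6·2)=175/282, b=Δ0−h0·(2M0+M1)/6=-1123/282
seg 1: a=-3, c=M1/2=175/47, d=(M2−M1)/(6·1)=-617/282, b=Δ1−h1·(2M1+M2)/6=977/282
seg 2: a=2, c=M2/2=-267/94, d=(M3−M2)/(6·3)=89/282, b=Δ2−h2·(2M2+M3)/6=613/141
t_q=1/2 → seg 0, τ=1/2; S=0+-1123/282·τ+0·τ²+175/282·τ³=-1439/752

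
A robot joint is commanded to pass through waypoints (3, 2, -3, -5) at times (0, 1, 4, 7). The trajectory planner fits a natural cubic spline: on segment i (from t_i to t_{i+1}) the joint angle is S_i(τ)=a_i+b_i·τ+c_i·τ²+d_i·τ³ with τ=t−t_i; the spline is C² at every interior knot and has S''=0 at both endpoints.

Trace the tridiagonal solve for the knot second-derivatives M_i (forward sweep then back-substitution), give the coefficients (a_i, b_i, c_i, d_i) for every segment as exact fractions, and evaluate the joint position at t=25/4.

Δ: Δ0=-1, Δ1=-5/3, Δ2=-2/3
row 1: diag=8, rhs=-4; c'=3/8, d'=-1/2
row 2: denom=12−3·3/8=87/8; d'=(6−3·-1/2)/(87/8)=20/29
back: M2=20/29
back: M1=-1/2−3/8·20/29=-22/29
M: M0=0, M1=-22/29, M2=20/29, M3=0
seg 0: a=3, c=M0/2=0, d=(M1−M0)/(6·1)=-11/87, b=Δ0−h0·(2M0+M1)/6=-76/87
seg 1: a=2, c=M1/2=-11/29, d=(M2−M1)/(6·3)=7/87, b=Δ1−h1·(2M1+M2)/6=-109/87
seg 2: a=-3, c=M2/2=10/29, d=(M3−M2)/(6·3)=-10/261, b=Δ2−h2·(2M2+M3)/6=-118/87
t_q=25/4 → seg 2, τ=9/4; S=-3+-118/87·τ+10/29·τ²+-10/261·τ³=-4401/928

  seg 0: a=3 b=-76/87 c=0 d=-11/87
  seg 1: a=2 b=-109/87 c=-11/29 d=7/87
  seg 2: a=-3 b=-118/87 c=10/29 d=-10/261
S(25/4) = -4401/928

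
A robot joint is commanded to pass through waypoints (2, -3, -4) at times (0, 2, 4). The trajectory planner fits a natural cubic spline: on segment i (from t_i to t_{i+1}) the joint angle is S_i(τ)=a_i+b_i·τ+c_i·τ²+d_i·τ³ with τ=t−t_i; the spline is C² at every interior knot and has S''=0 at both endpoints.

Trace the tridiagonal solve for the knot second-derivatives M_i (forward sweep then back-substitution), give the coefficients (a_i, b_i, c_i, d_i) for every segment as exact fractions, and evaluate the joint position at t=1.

  seg 0: a=2 b=-3 c=0 d=1/8
  seg 1: a=-3 b=-3/2 c=3/4 d=-1/8
S(1) = -7/8

Δ: Δ0=-5/2, Δ1=-1/2
row 1: diag=8, rhs=12; c'=1/4, d'=3/2
back: M1=3/2
M: M0=0, M1=3/2, M2=0
seg 0: a=2, c=M0/2=0, d=(M1−M0)/(6·2)=1/8, b=Δ0−h0·(2M0+M1)/6=-3
seg 1: a=-3, c=M1/2=3/4, d=(M2−M1)/(6·2)=-1/8, b=Δ1−h1·(2M1+M2)/6=-3/2
t_q=1 → seg 0, τ=1; S=2+-3·τ+0·τ²+1/8·τ³=-7/8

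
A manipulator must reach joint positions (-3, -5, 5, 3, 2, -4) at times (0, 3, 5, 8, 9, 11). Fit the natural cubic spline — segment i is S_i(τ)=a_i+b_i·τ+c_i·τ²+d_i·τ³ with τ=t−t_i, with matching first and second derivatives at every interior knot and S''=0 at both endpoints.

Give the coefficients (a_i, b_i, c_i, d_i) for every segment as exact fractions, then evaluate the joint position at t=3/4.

Δ: Δ0=-2/3, Δ1=5, Δ2=-2/3, Δ3=-1, Δ4=-3
row 1: diag=10, rhs=34; c'=1/5, d'=17/5
row 2: denom=10−2·1/5=48/5; d'=(-34−2·17/5)/(48/5)=-17/4
row 3: denom=8−3·5/16=113/16; d'=(-2−3·-17/4)/(113/16)=172/113
row 4: denom=6−1·16/113=662/113; d'=(-12−1·172/113)/(662/113)=-764/331
back: M4=-764/331
back: M3=172/113−16/113·-764/331=612/331
back: M2=-17/4−5/16·612/331=-1598/331
back: M1=17/5−1/5·-1598/331=1445/331
M: M0=0, M1=1445/331, M2=-1598/331, M3=612/331, M4=-764/331, M5=0
seg 0: a=-3, c=M0/2=0, d=(M1−M0)/(6·3)=1445/5958, b=Δ0−h0·(2M0+M1)/6=-5659/1986
seg 1: a=-5, c=M1/2=1445/662, d=(M2−M1)/(6·2)=-3043/3972, b=Δ1−h1·(2M1+M2)/6=3673/993
seg 2: a=5, c=M2/2=-799/331, d=(M3−M2)/(6·3)=1105/2979, b=Δ2−h2·(2M2+M3)/6=3214/993
seg 3: a=3, c=M3/2=306/331, d=(M4−M3)/(6·1)=-688/993, b=Δ3−h3·(2M3+M4)/6=-1223/993
seg 4: a=2, c=M4/2=-382/331, d=(M5−M4)/(6·2)=191/993, b=Δ4−h4·(2M4+M5)/6=-1451/993
t_q=3/4 → seg 0, τ=3/4; S=-3+-5659/1986·τ+0·τ²+1445/5958·τ³=-213313/42368

  seg 0: a=-3 b=-5659/1986 c=0 d=1445/5958
  seg 1: a=-5 b=3673/993 c=1445/662 d=-3043/3972
  seg 2: a=5 b=3214/993 c=-799/331 d=1105/2979
  seg 3: a=3 b=-1223/993 c=306/331 d=-688/993
  seg 4: a=2 b=-1451/993 c=-382/331 d=191/993
S(3/4) = -213313/42368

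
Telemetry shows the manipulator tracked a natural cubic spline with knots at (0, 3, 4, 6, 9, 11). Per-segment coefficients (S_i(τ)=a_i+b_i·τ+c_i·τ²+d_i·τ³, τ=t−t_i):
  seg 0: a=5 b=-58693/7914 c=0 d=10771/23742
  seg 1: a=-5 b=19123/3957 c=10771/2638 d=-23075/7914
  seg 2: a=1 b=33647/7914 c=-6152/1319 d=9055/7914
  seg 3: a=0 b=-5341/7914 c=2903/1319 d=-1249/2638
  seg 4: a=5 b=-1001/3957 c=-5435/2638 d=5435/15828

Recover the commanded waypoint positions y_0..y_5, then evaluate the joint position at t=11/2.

y_0=5 y_1=-5 y_2=1 y_3=0 y_4=5 y_5=-1
S(11/2) = 15715/21104

y_0 = S_0(0) = a_0 = 5
y_1 = S_1(0) = a_1 = -5
y_2 = S_2(0) = a_2 = 1
y_3 = S_3(0) = a_3 = 0
y_4 = S_4(0) = a_4 = 5
y_5 = S_4(2) = -1
t_q=11/2 is in segment 2 (τ=3/2); S_2(τ)=15715/21104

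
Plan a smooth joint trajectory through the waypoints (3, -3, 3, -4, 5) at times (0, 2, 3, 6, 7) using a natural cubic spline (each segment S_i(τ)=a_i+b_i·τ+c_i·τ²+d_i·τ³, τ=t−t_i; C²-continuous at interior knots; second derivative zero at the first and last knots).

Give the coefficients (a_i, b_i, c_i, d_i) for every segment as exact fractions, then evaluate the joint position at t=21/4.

  seg 0: a=3 b=-3236/483 c=0 d=1787/1932
  seg 1: a=-3 b=2125/483 c=1787/322 d=-545/138
  seg 2: a=3 b=3527/966 c=-1014/161 d=4157/2898
  seg 3: a=-4 b=2218/483 c=2129/322 d=-2129/966
S(21/4) = -89235/20608

Δ: Δ0=-3, Δ1=6, Δ2=-7/3, Δ3=9
row 1: diag=6, rhs=54; c'=1/6, d'=9
row 2: denom=8−1·1/6=47/6; d'=(-50−1·9)/(47/6)=-354/47
row 3: denom=8−3·18/47=322/47; d'=(68−3·-354/47)/(322/47)=2129/161
back: M3=2129/161
back: M2=-354/47−18/47·2129/161=-2028/161
back: M1=9−1/6·-2028/161=1787/161
M: M0=0, M1=1787/161, M2=-2028/161, M3=2129/161, M4=0
seg 0: a=3, c=M0/2=0, d=(M1−M0)/(6·2)=1787/1932, b=Δ0−h0·(2M0+M1)/6=-3236/483
seg 1: a=-3, c=M1/2=1787/322, d=(M2−M1)/(6·1)=-545/138, b=Δ1−h1·(2M1+M2)/6=2125/483
seg 2: a=3, c=M2/2=-1014/161, d=(M3−M2)/(6·3)=4157/2898, b=Δ2−h2·(2M2+M3)/6=3527/966
seg 3: a=-4, c=M3/2=2129/322, d=(M4−M3)/(6·1)=-2129/966, b=Δ3−h3·(2M3+M4)/6=2218/483
t_q=21/4 → seg 2, τ=9/4; S=3+3527/966·τ+-1014/161·τ²+4157/2898·τ³=-89235/20608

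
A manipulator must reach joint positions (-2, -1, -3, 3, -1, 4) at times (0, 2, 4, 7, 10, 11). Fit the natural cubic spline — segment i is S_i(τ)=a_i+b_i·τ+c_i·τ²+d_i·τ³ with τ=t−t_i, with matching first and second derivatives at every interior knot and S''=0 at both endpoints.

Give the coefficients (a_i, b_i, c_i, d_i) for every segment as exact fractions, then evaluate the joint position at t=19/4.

  seg 0: a=-2 b=1751/1509 c=0 d=-1993/12072
  seg 1: a=-1 b=-2477/3018 c=-1993/2012 d=2719/6036
  seg 2: a=-3 b=1879/3018 c=3445/2012 d=-22691/54324
  seg 3: a=3 b=-2305/6036 c=-3089/1509 d=31325/54324
  seg 4: a=-1 b=8767/3018 c=6323/2012 d=-6323/6036
S(19/4) = -224847/128768

Δ: Δ0=1/2, Δ1=-1, Δ2=2, Δ3=-4/3, Δ4=5
row 1: diag=8, rhs=-9; c'=1/4, d'=-9/8
row 2: denom=10−2·1/4=19/2; d'=(18−2·-9/8)/(19/2)=81/38
row 3: denom=12−3·6/19=210/19; d'=(-20−3·81/38)/(210/19)=-1003/420
row 4: denom=8−3·19/70=503/70; d'=(38−3·-1003/420)/(503/70)=6323/1006
back: M4=6323/1006
back: M3=-1003/420−19/70·6323/1006=-6178/1509
back: M2=81/38−6/19·-6178/1509=3445/1006
back: M1=-9/8−1/4·3445/1006=-1993/1006
M: M0=0, M1=-1993/1006, M2=3445/1006, M3=-6178/1509, M4=6323/1006, M5=0
seg 0: a=-2, c=M0/2=0, d=(M1−M0)/(6·2)=-1993/12072, b=Δ0−h0·(2M0+M1)/6=1751/1509
seg 1: a=-1, c=M1/2=-1993/2012, d=(M2−M1)/(6·2)=2719/6036, b=Δ1−h1·(2M1+M2)/6=-2477/3018
seg 2: a=-3, c=M2/2=3445/2012, d=(M3−M2)/(6·3)=-22691/54324, b=Δ2−h2·(2M2+M3)/6=1879/3018
seg 3: a=3, c=M3/2=-3089/1509, d=(M4−M3)/(6·3)=31325/54324, b=Δ3−h3·(2M3+M4)/6=-2305/6036
seg 4: a=-1, c=M4/2=6323/2012, d=(M5−M4)/(6·1)=-6323/6036, b=Δ4−h4·(2M4+M5)/6=8767/3018
t_q=19/4 → seg 2, τ=3/4; S=-3+1879/3018·τ+3445/2012·τ²+-22691/54324·τ³=-224847/128768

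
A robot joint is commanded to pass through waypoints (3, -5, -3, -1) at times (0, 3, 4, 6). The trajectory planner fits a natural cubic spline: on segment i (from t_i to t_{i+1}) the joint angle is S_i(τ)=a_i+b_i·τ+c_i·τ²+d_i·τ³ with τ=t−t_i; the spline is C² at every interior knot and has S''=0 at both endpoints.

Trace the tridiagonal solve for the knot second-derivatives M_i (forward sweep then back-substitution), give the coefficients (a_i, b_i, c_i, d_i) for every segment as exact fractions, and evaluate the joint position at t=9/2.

Δ: Δ0=-8/3, Δ1=2, Δ2=1
row 1: diag=8, rhs=28; c'=1/8, d'=7/2
row 2: denom=6−1·1/8=47/8; d'=(-6−1·7/2)/(47/8)=-76/47
back: M2=-76/47
back: M1=7/2−1/8·-76/47=174/47
M: M0=0, M1=174/47, M2=-76/47, M3=0
seg 0: a=3, c=M0/2=0, d=(M1−M0)/(6·3)=29/141, b=Δ0−h0·(2M0+M1)/6=-637/141
seg 1: a=-5, c=M1/2=87/47, d=(M2−M1)/(6·1)=-125/141, b=Δ1−h1·(2M1+M2)/6=146/141
seg 2: a=-3, c=M2/2=-38/47, d=(M3−M2)/(6·2)=19/141, b=Δ2−h2·(2M2+M3)/6=293/141
t_q=9/2 → seg 2, τ=1/2; S=-3+293/141·τ+-38/47·τ²+19/141·τ³=-807/376

  seg 0: a=3 b=-637/141 c=0 d=29/141
  seg 1: a=-5 b=146/141 c=87/47 d=-125/141
  seg 2: a=-3 b=293/141 c=-38/47 d=19/141
S(9/2) = -807/376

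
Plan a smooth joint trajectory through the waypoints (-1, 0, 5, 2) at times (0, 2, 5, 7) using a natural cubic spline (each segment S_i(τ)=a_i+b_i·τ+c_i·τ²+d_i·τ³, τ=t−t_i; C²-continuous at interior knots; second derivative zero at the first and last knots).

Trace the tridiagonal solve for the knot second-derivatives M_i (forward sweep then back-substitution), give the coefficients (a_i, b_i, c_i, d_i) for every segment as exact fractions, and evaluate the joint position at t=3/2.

  seg 0: a=-1 b=19/546 c=0 d=127/1092
  seg 1: a=0 b=781/546 c=127/182 d=-13/63
  seg 2: a=5 b=25/546 c=-211/182 d=211/1092
S(3/2) = -231/416

Δ: Δ0=1/2, Δ1=5/3, Δ2=-3/2
row 1: diag=10, rhs=7; c'=3/10, d'=7/10
row 2: denom=10−3·3/10=91/10; d'=(-19−3·7/10)/(91/10)=-211/91
back: M2=-211/91
back: M1=7/10−3/10·-211/91=127/91
M: M0=0, M1=127/91, M2=-211/91, M3=0
seg 0: a=-1, c=M0/2=0, d=(M1−M0)/(6·2)=127/1092, b=Δ0−h0·(2M0+M1)/6=19/546
seg 1: a=0, c=M1/2=127/182, d=(M2−M1)/(6·3)=-13/63, b=Δ1−h1·(2M1+M2)/6=781/546
seg 2: a=5, c=M2/2=-211/182, d=(M3−M2)/(6·2)=211/1092, b=Δ2−h2·(2M2+M3)/6=25/546
t_q=3/2 → seg 0, τ=3/2; S=-1+19/546·τ+0·τ²+127/1092·τ³=-231/416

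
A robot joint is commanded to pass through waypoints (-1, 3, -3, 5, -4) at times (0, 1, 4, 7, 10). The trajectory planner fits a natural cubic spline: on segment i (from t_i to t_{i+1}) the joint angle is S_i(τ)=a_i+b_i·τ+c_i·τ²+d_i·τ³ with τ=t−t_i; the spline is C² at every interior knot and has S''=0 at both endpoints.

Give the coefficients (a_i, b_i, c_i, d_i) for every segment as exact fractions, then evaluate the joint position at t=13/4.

  seg 0: a=-1 b=1639/324 c=0 d=-343/324
  seg 1: a=3 b=305/162 c=-343/108 d=1829/2916
  seg 2: a=-3 b=-77/324 c=200/81 d=-1459/2916
  seg 3: a=5 b=173/162 c=-659/324 d=659/2916
S(13/4) = -3911/2304

Δ: Δ0=4, Δ1=-2, Δ2=8/3, Δ3=-3
row 1: diag=8, rhs=-36; c'=3/8, d'=-9/2
row 2: denom=12−3·3/8=87/8; d'=(28−3·-9/2)/(87/8)=332/87
row 3: denom=12−3·8/29=324/29; d'=(-34−3·332/87)/(324/29)=-659/162
back: M3=-659/162
back: M2=332/87−8/29·-659/162=400/81
back: M1=-9/2−3/8·400/81=-343/54
M: M0=0, M1=-343/54, M2=400/81, M3=-659/162, M4=0
seg 0: a=-1, c=M0/2=0, d=(M1−M0)/(6·1)=-343/324, b=Δ0−h0·(2M0+M1)/6=1639/324
seg 1: a=3, c=M1/2=-343/108, d=(M2−M1)/(6·3)=1829/2916, b=Δ1−h1·(2M1+M2)/6=305/162
seg 2: a=-3, c=M2/2=200/81, d=(M3−M2)/(6·3)=-1459/2916, b=Δ2−h2·(2M2+M3)/6=-77/324
seg 3: a=5, c=M3/2=-659/324, d=(M4−M3)/(6·3)=659/2916, b=Δ3−h3·(2M3+M4)/6=173/162
t_q=13/4 → seg 1, τ=9/4; S=3+305/162·τ+-343/108·τ²+1829/2916·τ³=-3911/2304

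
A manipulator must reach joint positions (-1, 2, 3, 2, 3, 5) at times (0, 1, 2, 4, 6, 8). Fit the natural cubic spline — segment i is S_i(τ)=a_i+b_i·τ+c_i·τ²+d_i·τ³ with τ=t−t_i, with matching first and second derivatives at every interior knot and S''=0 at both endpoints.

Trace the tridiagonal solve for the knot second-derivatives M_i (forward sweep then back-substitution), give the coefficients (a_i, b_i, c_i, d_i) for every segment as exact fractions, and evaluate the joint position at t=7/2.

Δ: Δ0=3, Δ1=1, Δ2=-1/2, Δ3=1/2, Δ4=1
row 1: diag=4, rhs=-12; c'=1/4, d'=-3
row 2: denom=6−1·1/4=23/4; d'=(-9−1·-3)/(23/4)=-24/23
row 3: denom=8−2·8/23=168/23; d'=(6−2·-24/23)/(168/23)=31/28
row 4: denom=8−2·23/84=313/42; d'=(3−2·31/28)/(313/42)=33/313
back: M4=33/313
back: M3=31/28−23/84·33/313=675/626
back: M2=-24/23−8/23·675/626=-444/313
back: M1=-3−1/4·-444/313=-828/313
M: M0=0, M1=-828/313, M2=-444/313, M3=675/626, M4=33/313, M5=0
seg 0: a=-1, c=M0/2=0, d=(M1−M0)/(6·1)=-138/313, b=Δ0−h0·(2M0+M1)/6=1077/313
seg 1: a=2, c=M1/2=-414/313, d=(M2−M1)/(6·1)=64/313, b=Δ1−h1·(2M1+M2)/6=663/313
seg 2: a=3, c=M2/2=-222/313, d=(M3−M2)/(6·2)=521/2504, b=Δ2−h2·(2M2+M3)/6=27/313
seg 3: a=2, c=M3/2=675/1252, d=(M4−M3)/(6·2)=-203/2504, b=Δ3−h3·(2M3+M4)/6=-159/626
seg 4: a=3, c=M4/2=33/626, d=(M5−M4)/(6·2)=-11/1252, b=Δ4−h4·(2M4+M5)/6=291/313
t_q=7/2 → seg 2, τ=3/2; S=3+27/313·τ+-222/313·τ²+521/2504·τ³=44787/20032

  seg 0: a=-1 b=1077/313 c=0 d=-138/313
  seg 1: a=2 b=663/313 c=-414/313 d=64/313
  seg 2: a=3 b=27/313 c=-222/313 d=521/2504
  seg 3: a=2 b=-159/626 c=675/1252 d=-203/2504
  seg 4: a=3 b=291/313 c=33/626 d=-11/1252
S(7/2) = 44787/20032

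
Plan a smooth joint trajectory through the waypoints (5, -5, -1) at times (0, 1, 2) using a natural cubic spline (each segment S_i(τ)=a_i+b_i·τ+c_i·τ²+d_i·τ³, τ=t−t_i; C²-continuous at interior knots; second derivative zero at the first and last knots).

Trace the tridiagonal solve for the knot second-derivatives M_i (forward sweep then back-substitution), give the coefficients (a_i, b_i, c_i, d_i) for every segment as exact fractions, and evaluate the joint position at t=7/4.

Δ: Δ0=-10, Δ1=4
row 1: diag=4, rhs=84; c'=1/4, d'=21
back: M1=21
M: M0=0, M1=21, M2=0
seg 0: a=5, c=M0/2=0, d=(M1−M0)/(6·1)=7/2, b=Δ0−h0·(2M0+M1)/6=-27/2
seg 1: a=-5, c=M1/2=21/2, d=(M2−M1)/(6·1)=-7/2, b=Δ1−h1·(2M1+M2)/6=-3
t_q=7/4 → seg 1, τ=3/4; S=-5+-3·τ+21/2·τ²+-7/2·τ³=-361/128

  seg 0: a=5 b=-27/2 c=0 d=7/2
  seg 1: a=-5 b=-3 c=21/2 d=-7/2
S(7/4) = -361/128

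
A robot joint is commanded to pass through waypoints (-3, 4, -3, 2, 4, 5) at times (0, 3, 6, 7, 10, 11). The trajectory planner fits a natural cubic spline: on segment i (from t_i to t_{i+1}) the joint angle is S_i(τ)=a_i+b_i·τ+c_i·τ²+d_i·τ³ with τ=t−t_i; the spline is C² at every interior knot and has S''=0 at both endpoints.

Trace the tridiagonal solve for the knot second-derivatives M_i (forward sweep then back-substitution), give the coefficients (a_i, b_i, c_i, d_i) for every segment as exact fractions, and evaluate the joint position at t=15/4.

  seg 0: a=-3 b=6980/1563 c=0 d=-1111/4689
  seg 1: a=4 b=-3019/1563 c=-1111/521 d=9371/14067
  seg 2: a=-3 b=5096/1563 c=6038/1563 d=-3319/1563
  seg 3: a=2 b=2405/521 c=-3919/1563 d=5584/14067
  seg 4: a=4 b=151/521 c=555/521 d=-185/521
S(15/4) = 54447/33344

Δ: Δ0=7/3, Δ1=-7/3, Δ2=5, Δ3=2/3, Δ4=1
row 1: diag=12, rhs=-28; c'=1/4, d'=-7/3
row 2: denom=8−3·1/4=29/4; d'=(44−3·-7/3)/(29/4)=204/29
row 3: denom=8−1·4/29=228/29; d'=(-26−1·204/29)/(228/29)=-479/114
row 4: denom=8−3·29/76=521/76; d'=(2−3·-479/114)/(521/76)=1110/521
back: M4=1110/521
back: M3=-479/114−29/76·1110/521=-7838/1563
back: M2=204/29−4/29·-7838/1563=12076/1563
back: M1=-7/3−1/4·12076/1563=-2222/521
M: M0=0, M1=-2222/521, M2=12076/1563, M3=-7838/1563, M4=1110/521, M5=0
seg 0: a=-3, c=M0/2=0, d=(M1−M0)/(6·3)=-1111/4689, b=Δ0−h0·(2M0+M1)/6=6980/1563
seg 1: a=4, c=M1/2=-1111/521, d=(M2−M1)/(6·3)=9371/14067, b=Δ1−h1·(2M1+M2)/6=-3019/1563
seg 2: a=-3, c=M2/2=6038/1563, d=(M3−M2)/(6·1)=-3319/1563, b=Δ2−h2·(2M2+M3)/6=5096/1563
seg 3: a=2, c=M3/2=-3919/1563, d=(M4−M3)/(6·3)=5584/14067, b=Δ3−h3·(2M3+M4)/6=2405/521
seg 4: a=4, c=M4/2=555/521, d=(M5−M4)/(6·1)=-185/521, b=Δ4−h4·(2M4+M5)/6=151/521
t_q=15/4 → seg 1, τ=3/4; S=4+-3019/1563·τ+-1111/521·τ²+9371/14067·τ³=54447/33344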